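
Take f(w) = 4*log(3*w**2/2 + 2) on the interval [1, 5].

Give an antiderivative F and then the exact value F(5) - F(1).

Antiderivative: F(w) = 4*w*log(3*w**2/2 + 2) - 8*w + 16*sqrt(3)*atan(sqrt(3)*w/2)/3; value = -32 - 16*sqrt(3)*atan(sqrt(3)/2)/3 - 4*log(7/2) + 16*sqrt(3)*atan(5*sqrt(3)/2)/3 + 20*log(79/2)

Check any antiderivative F(w) by computing F'(w) and comparing it with f(w).
F(w) = 4*w*log(3*w**2/2 + 2) - 8*w + 16*sqrt(3)*atan(sqrt(3)*w/2)/3 is an antiderivative of f.
Check: d/dw[4*w*log(3*w**2/2 + 2) - 8*w + 16*sqrt(3)*atan(sqrt(3)*w/2)/3] = 4*log(3*w**2/2 + 2) = f(w).
F(5) = -40 + 16*sqrt(3)*atan(5*sqrt(3)/2)/3 + 20*log(79/2); F(1) = -8 + 4*log(7/2) + 16*sqrt(3)*atan(sqrt(3)/2)/3.
Integral = F(5) - F(1) = -32 - 16*sqrt(3)*atan(sqrt(3)/2)/3 - 4*log(7/2) + 16*sqrt(3)*atan(5*sqrt(3)/2)/3 + 20*log(79/2).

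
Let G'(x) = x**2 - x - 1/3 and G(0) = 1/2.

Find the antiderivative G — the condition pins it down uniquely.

Integrate term by term and add the pieces.
A general antiderivative is x**3/3 - x**2/2 - x/3 + C.
The condition gives C = 1/2 - (0) = 1/2.
So G(x) = x**3/3 - x**2/2 - x/3 + 1/2.
Check: d/dx[x**3/3 - x**2/2 - x/3 + 1/2] = x**2 - x - 1/3 = G'(x).

G(x) = x**3/3 - x**2/2 - x/3 + 1/2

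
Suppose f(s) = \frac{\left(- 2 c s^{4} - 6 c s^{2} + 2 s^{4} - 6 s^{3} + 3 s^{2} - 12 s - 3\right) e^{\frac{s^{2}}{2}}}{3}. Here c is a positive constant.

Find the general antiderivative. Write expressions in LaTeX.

F(s) = - \frac{2 c s^{3} e^{\frac{s^{2}}{2}}}{3} + \frac{2 s^{3} e^{\frac{s^{2}}{2}}}{3} - 2 s^{2} e^{\frac{s^{2}}{2}} - s e^{\frac{s^{2}}{2}} + C

Recognize the product-rule pattern: f = u'v + uv' with u = - \frac{2 c s^{3}}{3} + \frac{2 s^{3}}{3} - 2 s^{2} - s, v = e^{\frac{s^{2}}{2}}, so integration by parts undoes it.
Check: d/ds[- \frac{2 c s^{3} e^{\frac{s^{2}}{2}}}{3} + \frac{2 s^{3} e^{\frac{s^{2}}{2}}}{3} - 2 s^{2} e^{\frac{s^{2}}{2}} - s e^{\frac{s^{2}}{2}}] = - \frac{2 c s^{4} e^{\frac{s^{2}}{2}}}{3} - 2 c s^{2} e^{\frac{s^{2}}{2}} + \frac{2 s^{4} e^{\frac{s^{2}}{2}}}{3} - 2 s^{3} e^{\frac{s^{2}}{2}} + s^{2} e^{\frac{s^{2}}{2}} - 4 s e^{\frac{s^{2}}{2}} - e^{\frac{s^{2}}{2}}, which equals f(s).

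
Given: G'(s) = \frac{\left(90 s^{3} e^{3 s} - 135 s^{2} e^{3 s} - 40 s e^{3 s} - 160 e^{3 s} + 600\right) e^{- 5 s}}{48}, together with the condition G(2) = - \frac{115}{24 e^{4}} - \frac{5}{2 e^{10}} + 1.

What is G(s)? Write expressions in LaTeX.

G'(s) has the shape u'v + uv' for u = - \frac{15 s^{3}}{16} + \frac{5 s}{12} + \frac{15}{8} - \frac{5 e^{- 3 s}}{2} and v = e^{- 2 s} — it is the derivative of the product u*v.
A general antiderivative is - \frac{5 \left(\frac{3 s^{3}}{4} - \frac{s}{3} - \frac{3}{2} + 2 e^{- 3 s}\right) e^{- 2 s}}{4} + C.
The condition gives C = - \frac{115}{24 e^{4}} - \frac{5}{2 e^{10}} + 1 - (- \frac{115}{24 e^{4}} - \frac{5}{2 e^{10}}) = 1.
So G(s) = \frac{\left(- 45 s^{3} e^{3 s} + 20 s e^{3 s} + 48 e^{5 s} + 90 e^{3 s} - 120\right) e^{- 5 s}}{48}.
Check: d/ds[\frac{\left(- 45 s^{3} e^{3 s} + 20 s e^{3 s} + 48 e^{5 s} + 90 e^{3 s} - 120\right) e^{- 5 s}}{48}] = \frac{\left(90 s^{3} e^{3 s} - 135 s^{2} e^{3 s} - 40 s e^{3 s} - 160 e^{3 s} + 600\right) e^{- 5 s}}{48} = G'(s).

G(s) = \frac{\left(- 45 s^{3} e^{3 s} + 20 s e^{3 s} + 48 e^{5 s} + 90 e^{3 s} - 120\right) e^{- 5 s}}{48}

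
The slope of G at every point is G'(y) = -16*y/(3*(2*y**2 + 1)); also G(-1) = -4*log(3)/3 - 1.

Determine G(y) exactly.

G(y) = -4*log(2*y**2 + 1)/3 - 1

The substitution u = 2*y**2 + 1 works: G'(y) is exactly (dG/du)*(du/dy) for that inner function.
A general antiderivative is -4*log(2*y**2 + 1)/3 + C.
The condition gives C = -4*log(3)/3 - 1 - (-4*log(3)/3) = -1.
So G(y) = -4*log(2*y**2 + 1)/3 - 1.
Check: d/dy[-4*log(2*y**2 + 1)/3 - 1] = -16*y/(6*y**2 + 3), which equals G'(y).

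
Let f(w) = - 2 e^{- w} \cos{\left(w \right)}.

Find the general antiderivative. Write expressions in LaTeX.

Since d/dw undoes antidifferentiation here, F'(w) = f(w) is required of F(w).
Check: d/dw[\left(- \sin{\left(w \right)} + \cos{\left(w \right)}\right) e^{- w}] = - 2 e^{- w} \cos{\left(w \right)} = f(w).

F(w) = \left(- \sin{\left(w \right)} + \cos{\left(w \right)}\right) e^{- w} + C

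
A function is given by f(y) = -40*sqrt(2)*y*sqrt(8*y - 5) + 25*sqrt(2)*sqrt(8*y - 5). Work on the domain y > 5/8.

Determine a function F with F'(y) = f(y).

An antiderivative is F(y) = -sqrt(2)*(8*y - 5)**(5/2)/4.

Integrate term by term and add the pieces.
Check: d/dy[-sqrt(2)*(8*y - 5)**(5/2)/4] = -40*sqrt(2)*y*sqrt(8*y - 5) + 25*sqrt(2)*sqrt(8*y - 5) = f(y).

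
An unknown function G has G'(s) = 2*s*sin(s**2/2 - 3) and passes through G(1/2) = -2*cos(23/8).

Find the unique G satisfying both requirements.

G'(s) matches the chain-rule pattern g'(h)*h' with inner function h(s) = s**2/2 - 3; substituting u = h(s) collapses the integral.
A general antiderivative is -2*cos(s**2/2 - 3) + C.
The condition gives C = -2*cos(23/8) - (-2*cos(23/8)) = 0.
So G(s) = -2*cos(s**2/2 - 3).
Check: d/ds[-2*cos(s**2/2 - 3)] = 2*s*sin(s**2/2 - 3) = G'(s).

G(s) = -2*cos(s**2/2 - 3)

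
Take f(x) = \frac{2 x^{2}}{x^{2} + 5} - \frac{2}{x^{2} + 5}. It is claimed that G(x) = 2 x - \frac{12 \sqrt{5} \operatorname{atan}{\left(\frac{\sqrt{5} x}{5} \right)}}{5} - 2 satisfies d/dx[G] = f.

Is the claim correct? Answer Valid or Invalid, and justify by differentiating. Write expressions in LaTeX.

d/dx[G] = \frac{2 x^{2} - 2}{x^{2} + 5}
This equals f(x) exactly, so the claim holds.

Valid. The derivative of G reproduces f.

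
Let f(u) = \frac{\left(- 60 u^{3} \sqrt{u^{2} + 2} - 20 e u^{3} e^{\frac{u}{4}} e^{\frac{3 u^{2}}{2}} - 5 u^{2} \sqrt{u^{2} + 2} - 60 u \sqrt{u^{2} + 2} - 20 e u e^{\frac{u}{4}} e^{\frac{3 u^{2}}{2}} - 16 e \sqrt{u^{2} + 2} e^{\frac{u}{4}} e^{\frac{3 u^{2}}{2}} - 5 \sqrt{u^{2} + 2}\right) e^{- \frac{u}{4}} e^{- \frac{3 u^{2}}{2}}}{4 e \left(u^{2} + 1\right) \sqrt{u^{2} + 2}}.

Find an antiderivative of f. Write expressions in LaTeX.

A candidate is checked by its d/du: the result must match f(u).
Check: d/du[- 5 \sqrt{u^{2} + 2} + 5 e^{- \frac{3 u^{2}}{2} - \frac{u}{4} - 1} - 4 \operatorname{atan}{\left(u \right)}] = \frac{- 60 u^{3} \sqrt{u^{2} + 2} - 20 e u^{3} e^{\frac{u}{4}} e^{\frac{3 u^{2}}{2}} - 5 u^{2} \sqrt{u^{2} + 2} - 60 u \sqrt{u^{2} + 2} - 20 e u e^{\frac{u}{4}} e^{\frac{3 u^{2}}{2}} - 16 e \sqrt{u^{2} + 2} e^{\frac{u}{4}} e^{\frac{3 u^{2}}{2}} - 5 \sqrt{u^{2} + 2}}{4 e u^{2} \sqrt{u^{2} + 2} e^{\frac{u}{4}} e^{\frac{3 u^{2}}{2}} + 4 e \sqrt{u^{2} + 2} e^{\frac{u}{4}} e^{\frac{3 u^{2}}{2}}}, which equals f(u).

An antiderivative is F(u) = - 5 \sqrt{u^{2} + 2} + 5 e^{- \frac{3 u^{2}}{2} - \frac{u}{4} - 1} - 4 \operatorname{atan}{\left(u \right)}.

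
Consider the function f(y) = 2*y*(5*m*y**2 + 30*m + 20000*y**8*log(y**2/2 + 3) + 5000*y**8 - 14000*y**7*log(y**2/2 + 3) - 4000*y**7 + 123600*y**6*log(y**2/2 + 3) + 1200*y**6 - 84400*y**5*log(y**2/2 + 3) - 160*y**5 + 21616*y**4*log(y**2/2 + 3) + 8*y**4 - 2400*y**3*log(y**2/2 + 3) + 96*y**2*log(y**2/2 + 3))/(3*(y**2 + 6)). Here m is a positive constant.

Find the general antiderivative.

Whatever form F(y) takes, F'(y) = f(y) is non-negotiable.
Check: d/dy[y**2*(5*m + 5000*y**6*log(y**2/2 + 3) - 4000*y**5*log(y**2/2 + 3) + 1200*y**4*log(y**2/2 + 3) - 160*y**3*log(y**2/2 + 3) + 8*y**2*log(y**2/2 + 3))/3] = (10*m*y**3 + 60*m*y + 40000*y**9*log(y**2/2 + 3) + 10000*y**9 - 28000*y**8*log(y**2/2 + 3) - 8000*y**8 + 247200*y**7*log(y**2/2 + 3) + 2400*y**7 - 168800*y**6*log(y**2/2 + 3) - 320*y**6 + 43232*y**5*log(y**2/2 + 3) + 16*y**5 - 4800*y**4*log(y**2/2 + 3) + 192*y**3*log(y**2/2 + 3))/(3*y**2 + 18), which equals f(y).

F(y) = y**2*(5*m + 5000*y**6*log(y**2/2 + 3) - 4000*y**5*log(y**2/2 + 3) + 1200*y**4*log(y**2/2 + 3) - 160*y**3*log(y**2/2 + 3) + 8*y**2*log(y**2/2 + 3))/3 + C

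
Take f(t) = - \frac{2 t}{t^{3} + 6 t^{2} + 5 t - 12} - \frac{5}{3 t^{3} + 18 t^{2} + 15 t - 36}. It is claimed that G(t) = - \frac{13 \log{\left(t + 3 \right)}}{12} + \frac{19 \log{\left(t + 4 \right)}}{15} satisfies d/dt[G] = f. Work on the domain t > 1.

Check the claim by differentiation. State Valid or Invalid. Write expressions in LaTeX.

d/dt[G] = \frac{11 t - 32}{60 t^{2} + 420 t + 720}
d/dt[G] - f(t) = \frac{11}{60 t - 60} != 0.

Invalid: d/dt[G] - f = \frac{11}{60 t - 60}, which is not 0.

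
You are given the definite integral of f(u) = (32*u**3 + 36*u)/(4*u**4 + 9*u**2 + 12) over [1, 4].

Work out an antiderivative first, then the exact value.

Antiderivative: F(u) = 2*log(2*u**4/3 + 3*u**2/2 + 2); value = -2*log(25/6) + 2*log(590/3)

The substitution w = 2*u**4/3 + 3*u**2/2 + 2 works: f is exactly (dF/dw)*(dw/du) for that inner function.
F(u) = 2*log(2*u**4/3 + 3*u**2/2 + 2) is an antiderivative of f.
Check: d/du[2*log(2*u**4/3 + 3*u**2/2 + 2)] = (32*u**3 + 36*u)/(4*u**4 + 9*u**2 + 12) = f(u).
F(4) = 2*log(590/3); F(1) = 2*log(25/6).
Integral = F(4) - F(1) = -2*log(25/6) + 2*log(590/3).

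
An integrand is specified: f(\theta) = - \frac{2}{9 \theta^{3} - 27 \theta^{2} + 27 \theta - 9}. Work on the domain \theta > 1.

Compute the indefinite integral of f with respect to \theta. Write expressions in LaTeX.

F(\theta) = \frac{1}{9 \theta^{2} - 18 \theta + 9} + C

A candidate is checked by its d/d\theta: the result must match f(\theta).
Check: d/d\theta[\frac{1}{9 \theta^{2} - 18 \theta + 9}] = - \frac{2}{9 \theta^{3} - 27 \theta^{2} + 27 \theta - 9} = f(\theta).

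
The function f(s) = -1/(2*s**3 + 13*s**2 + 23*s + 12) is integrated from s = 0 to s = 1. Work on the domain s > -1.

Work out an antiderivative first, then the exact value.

Factor the denominator ((s + 1)*(s + 4)*(2*s + 3)) and decompose: f = 4/(5*(2*s + 3)) - 1/(15*(s + 4)) - 1/(3*(s + 1)); each piece integrates to a log, atan, or power term.
F(s) = (-5*log(s + 1) + 6*log(s + 3/2) - log(s + 4))/15 is an antiderivative of f.
Check: d/ds[(-5*log(s + 1) + 6*log(s + 3/2) - log(s + 4))/15] = -1/(2*s**3 + 13*s**2 + 23*s + 12) = f(s).
F(1) = -log(2)/3 - log(5)/15 + 2*log(5/2)/5; F(0) = -log(4)/15 + 2*log(3/2)/5.
Integral = F(1) - F(0) = -log(2)/3 - 2*log(3/2)/5 - log(5)/15 + log(4)/15 + 2*log(5/2)/5.

Antiderivative: F(s) = (-5*log(s + 1) + 6*log(s + 3/2) - log(s + 4))/15; value = -log(2)/3 - 2*log(3/2)/5 - log(5)/15 + log(4)/15 + 2*log(5/2)/5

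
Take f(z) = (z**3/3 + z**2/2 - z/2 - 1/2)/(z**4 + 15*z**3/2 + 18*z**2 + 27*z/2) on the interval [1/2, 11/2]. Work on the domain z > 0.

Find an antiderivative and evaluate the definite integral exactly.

Antiderivative: F(z) = (-(z + 3)*log(z) - 2*(z + 3)*log(z + 3/2) + 12*(z + 3)*log(z + 3) + 21)/(27*(z + 3)); value = -4*log(7/2)/9 - 2*log(7)/27 - 20/153 - log(11/2)/27 + log(2)/27 + 4*log(17/2)/9

Factor the denominator (3*z*(z + 3)**2*(2*z + 3)) and decompose: f = -4/(27*(2*z + 3)) + 4/(9*(z + 3)) - 7/(9*(z + 3)**2) - 1/(27*z); each piece integrates to a log, atan, or power term.
F(z) = (-(z + 3)*log(z) - 2*(z + 3)*log(z + 3/2) + 12*(z + 3)*log(z + 3) + 21)/(27*(z + 3)) is an antiderivative of f.
Check: d/dz[(-(z + 3)*log(z) - 2*(z + 3)*log(z + 3/2) + 12*(z + 3)*log(z + 3) + 21)/(27*(z + 3))] = (2*z**3 + 3*z**2 - 3*z - 3)/(6*z**4 + 45*z**3 + 108*z**2 + 81*z), which equals f(z).
F(11/2) = -2*log(7)/27 - log(11/2)/27 + 14/153 + 4*log(17/2)/9; F(1/2) = -log(2)/27 + 2/9 + 4*log(7/2)/9.
Integral = F(11/2) - F(1/2) = -4*log(7/2)/9 - 2*log(7)/27 - 20/153 - log(11/2)/27 + log(2)/27 + 4*log(17/2)/9.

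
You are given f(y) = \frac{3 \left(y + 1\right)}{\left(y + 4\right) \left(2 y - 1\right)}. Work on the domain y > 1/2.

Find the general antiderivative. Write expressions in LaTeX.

F(y) = \frac{\log{\left(y - \frac{1}{2} \right)} + 2 \log{\left(y + 4 \right)}}{2} + C

Factor the denominator (\left(y + 4\right) \left(2 y - 1\right)) and decompose: f = \frac{1}{2 y - 1} + \frac{1}{y + 4}; each piece integrates to a log, atan, or power term.
Check: d/dy[\frac{\log{\left(y - \frac{1}{2} \right)} + 2 \log{\left(y + 4 \right)}}{2}] = \frac{3 y + 3}{2 y^{2} + 7 y - 4}, which equals f(y).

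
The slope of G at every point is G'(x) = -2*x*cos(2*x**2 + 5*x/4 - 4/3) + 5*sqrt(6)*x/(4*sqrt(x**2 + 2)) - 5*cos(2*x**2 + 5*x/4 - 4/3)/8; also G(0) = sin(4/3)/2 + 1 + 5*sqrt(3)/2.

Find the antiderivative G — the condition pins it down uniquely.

G(x) = 5*sqrt(3*x**2/2 + 3)/2 - sin(2*x**2 + 5*x/4 - 4/3)/2 + 1

Integrate term by term and add the pieces.
A general antiderivative is 5*sqrt(3*x**2/2 + 3)/2 - sin(2*x**2 + 5*x/4 - 4/3)/2 + C.
The condition gives C = sin(4/3)/2 + 1 + 5*sqrt(3)/2 - (sin(4/3)/2 + 5*sqrt(3)/2) = 1.
So G(x) = 5*sqrt(3*x**2/2 + 3)/2 - sin(2*x**2 + 5*x/4 - 4/3)/2 + 1.
Check: d/dx[5*sqrt(3*x**2/2 + 3)/2 - sin(2*x**2 + 5*x/4 - 4/3)/2 + 1] = (-16*x*sqrt(x**2 + 2)*cos(2*x**2 + 5*x/4 - 4/3) + 10*sqrt(6)*x - 5*sqrt(x**2 + 2)*cos(2*x**2 + 5*x/4 - 4/3))/(8*sqrt(x**2 + 2)), which equals G'(x).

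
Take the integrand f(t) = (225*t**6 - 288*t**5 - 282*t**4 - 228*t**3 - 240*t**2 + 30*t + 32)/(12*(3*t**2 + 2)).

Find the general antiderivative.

F(t) = 5*t**5/4 - 2*t**4 - 4*t**3 - t**2/2 + 4*t/3 + 3*log(3*t**2 + 2)/4 + C

Any candidate F(t) must reproduce f(t) exactly when differentiated.
Check: d/dt[5*t**5/4 - 2*t**4 - 4*t**3 - t**2/2 + 4*t/3 + 3*log(3*t**2 + 2)/4] = (225*t**6 - 288*t**5 - 282*t**4 - 228*t**3 - 240*t**2 + 30*t + 32)/(36*t**2 + 24), which equals f(t).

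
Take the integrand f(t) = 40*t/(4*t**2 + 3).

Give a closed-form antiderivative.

An antiderivative is F(t) = 5*log(4*t**2 + 3).

The substitution u = 4*t**2 + 3 works: f is exactly (dF/du)*(du/dt) for that inner function.
Check: d/dt[5*log(4*t**2 + 3)] = 40*t/(4*t**2 + 3) = f(t).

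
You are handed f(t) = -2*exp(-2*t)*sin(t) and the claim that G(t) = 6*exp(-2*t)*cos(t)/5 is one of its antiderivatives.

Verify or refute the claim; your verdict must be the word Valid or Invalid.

d/dt[G] = (-6*sin(t) - 12*cos(t))*exp(-2*t)/5
d/dt[G] - f(t) = (4*sin(t) - 12*cos(t))*exp(-2*t)/5 != 0.

Invalid: d/dt[G] - f = (4*sin(t) - 12*cos(t))*exp(-2*t)/5, which is not 0.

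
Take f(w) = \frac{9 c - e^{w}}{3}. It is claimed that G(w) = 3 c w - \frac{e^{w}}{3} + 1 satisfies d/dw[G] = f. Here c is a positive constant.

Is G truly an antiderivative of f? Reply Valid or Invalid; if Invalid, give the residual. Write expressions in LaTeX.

d/dw[G] = 3 c - \frac{e^{w}}{3}
This equals f(w) exactly, so the claim holds.

Valid - differentiating G returns exactly f.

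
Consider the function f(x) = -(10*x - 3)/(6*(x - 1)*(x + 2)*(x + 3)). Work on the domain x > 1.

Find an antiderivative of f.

Factor the denominator (6*(x - 1)*(x + 2)*(x + 3)) and decompose: f = 11/(8*(x + 3)) - 23/(18*(x + 2)) - 7/(72*(x - 1)); each piece integrates to a log, atan, or power term.
Check: d/dx[-7*log(x - 1)/72 - 23*log(x + 2)/18 + 11*log(x + 3)/8] = (3 - 10*x)/(6*x**3 + 24*x**2 + 6*x - 36), which equals f(x).

An antiderivative is F(x) = -7*log(x - 1)/72 - 23*log(x + 2)/18 + 11*log(x + 3)/8.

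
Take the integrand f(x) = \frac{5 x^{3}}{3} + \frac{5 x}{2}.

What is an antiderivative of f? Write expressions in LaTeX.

An antiderivative is F(x) = \frac{5 x^{4}}{12} + \frac{5 x^{2}}{4}.

The integrand splits into summands that can be handled one at a time.
Check: d/dx[\frac{5 x^{4}}{12} + \frac{5 x^{2}}{4}] = \frac{5 x^{3}}{3} + \frac{5 x}{2} = f(x).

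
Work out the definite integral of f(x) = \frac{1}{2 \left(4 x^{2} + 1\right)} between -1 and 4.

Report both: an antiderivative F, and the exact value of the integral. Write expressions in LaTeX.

Since d/dx undoes antidifferentiation here, F'(x) = f(x) is required of F(x).
F(x) = \frac{\operatorname{atan}{\left(2 x \right)}}{4} is an antiderivative of f.
Check: d/dx[\frac{\operatorname{atan}{\left(2 x \right)}}{4}] = \frac{1}{8 x^{2} + 2}, which equals f(x).
F(4) = \frac{\operatorname{atan}{\left(8 \right)}}{4}; F(-1) = - \frac{\operatorname{atan}{\left(2 \right)}}{4}.
Integral = F(4) - F(-1) = \frac{\operatorname{atan}{\left(2 \right)}}{4} + \frac{\operatorname{atan}{\left(8 \right)}}{4}.

Antiderivative: F(x) = \frac{\operatorname{atan}{\left(2 x \right)}}{4}; value = \frac{\operatorname{atan}{\left(2 \right)}}{4} + \frac{\operatorname{atan}{\left(8 \right)}}{4}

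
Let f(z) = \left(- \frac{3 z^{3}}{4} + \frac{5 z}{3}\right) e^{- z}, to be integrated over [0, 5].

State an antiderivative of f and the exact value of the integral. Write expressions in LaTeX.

Antiderivative: F(z) = \frac{\left(9 z^{3} + 27 z^{2} + 34 z + 34\right) e^{- z}}{12}; value = - \frac{17}{6} + \frac{167}{e^{5}}

Recognize the product-rule pattern: f = u'v + uv' with u = \frac{3 z^{3}}{4} + \frac{9 z^{2}}{4} + \frac{17 z}{6} + \frac{17}{6}, v = e^{- z}, so integration by parts undoes it.
F(z) = \frac{\left(9 z^{3} + 27 z^{2} + 34 z + 34\right) e^{- z}}{12} is an antiderivative of f.
Check: d/dz[\frac{\left(9 z^{3} + 27 z^{2} + 34 z + 34\right) e^{- z}}{12}] = \frac{\left(- 9 z^{3} + 20 z\right) e^{- z}}{12}, which equals f(z).
F(5) = \frac{167}{e^{5}}; F(0) = \frac{17}{6}.
Integral = F(5) - F(0) = - \frac{17}{6} + \frac{167}{e^{5}}.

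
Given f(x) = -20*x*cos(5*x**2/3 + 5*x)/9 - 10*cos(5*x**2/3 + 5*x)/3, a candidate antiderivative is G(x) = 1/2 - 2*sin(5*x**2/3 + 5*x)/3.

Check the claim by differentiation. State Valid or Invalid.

Valid - the claim checks out under differentiation.

d/dx[G] = -20*x*cos(5*x**2/3 + 5*x)/9 - 10*cos(5*x**2/3 + 5*x)/3
This equals f(x) exactly, so the claim holds.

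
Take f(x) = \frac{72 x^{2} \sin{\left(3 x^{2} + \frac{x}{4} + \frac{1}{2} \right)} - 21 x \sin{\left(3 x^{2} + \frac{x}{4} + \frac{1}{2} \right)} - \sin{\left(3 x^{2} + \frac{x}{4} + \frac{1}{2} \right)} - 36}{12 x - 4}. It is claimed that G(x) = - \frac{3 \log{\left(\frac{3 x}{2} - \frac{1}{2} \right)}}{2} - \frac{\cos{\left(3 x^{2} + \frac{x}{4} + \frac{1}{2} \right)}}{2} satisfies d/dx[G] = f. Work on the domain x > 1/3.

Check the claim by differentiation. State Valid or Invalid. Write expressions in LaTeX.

Invalid: d/dx[G] - f = \frac{- 72 x^{2} \sin{\left(3 x^{2} + \frac{x}{4} + \frac{1}{2} \right)} + 21 x \sin{\left(3 x^{2} + \frac{x}{4} + \frac{1}{2} \right)} + \sin{\left(3 x^{2} + \frac{x}{4} + \frac{1}{2} \right)} + 36}{24 x - 8}, which is not 0.

d/dx[G] = \frac{72 x^{2} \sin{\left(3 x^{2} + \frac{x}{4} + \frac{1}{2} \right)} - 21 x \sin{\left(3 x^{2} + \frac{x}{4} + \frac{1}{2} \right)} - \sin{\left(3 x^{2} + \frac{x}{4} + \frac{1}{2} \right)} - 36}{24 x - 8}
d/dx[G] - f(x) = \frac{- 72 x^{2} \sin{\left(3 x^{2} + \frac{x}{4} + \frac{1}{2} \right)} + 21 x \sin{\left(3 x^{2} + \frac{x}{4} + \frac{1}{2} \right)} + \sin{\left(3 x^{2} + \frac{x}{4} + \frac{1}{2} \right)} + 36}{24 x - 8} != 0.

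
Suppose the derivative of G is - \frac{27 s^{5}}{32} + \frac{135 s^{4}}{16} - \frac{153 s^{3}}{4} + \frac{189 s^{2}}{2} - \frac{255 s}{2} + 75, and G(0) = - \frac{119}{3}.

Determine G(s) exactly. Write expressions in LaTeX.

G(s) = - \frac{9 s^{6}}{64} + \frac{27 s^{5}}{16} - \frac{153 s^{4}}{16} + \frac{63 s^{3}}{2} - \frac{255 s^{2}}{4} + 75 s - \frac{119}{3}

G'(s) matches the chain-rule pattern g'(h)*h' with inner function h(s) = \frac{3 s^{2}}{4} - 3 s + 5; substituting u = h(s) collapses the integral.
A general antiderivative is - \frac{\left(\frac{3 s^{2}}{4} - 3 s + 5\right)^{3}}{3} + C.
The condition gives C = - \frac{119}{3} - (- \frac{125}{3}) = 2.
So G(s) = - \frac{9 s^{6}}{64} + \frac{27 s^{5}}{16} - \frac{153 s^{4}}{16} + \frac{63 s^{3}}{2} - \frac{255 s^{2}}{4} + 75 s - \frac{119}{3}.
Check: d/ds[- \frac{9 s^{6}}{64} + \frac{27 s^{5}}{16} - \frac{153 s^{4}}{16} + \frac{63 s^{3}}{2} - \frac{255 s^{2}}{4} + 75 s - \frac{119}{3}] = - \frac{27 s^{5}}{32} + \frac{135 s^{4}}{16} - \frac{153 s^{3}}{4} + \frac{189 s^{2}}{2} - \frac{255 s}{2} + 75 = G'(s).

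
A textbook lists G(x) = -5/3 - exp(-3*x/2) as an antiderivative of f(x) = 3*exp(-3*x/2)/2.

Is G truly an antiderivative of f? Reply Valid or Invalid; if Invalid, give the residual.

Valid - the claim checks out under differentiation.

d/dx[G] = 3*exp(-3*x/2)/2
This equals f(x) exactly, so the claim holds.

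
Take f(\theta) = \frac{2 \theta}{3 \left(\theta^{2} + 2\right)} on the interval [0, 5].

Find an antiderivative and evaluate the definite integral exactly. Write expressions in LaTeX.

Antiderivative: F(\theta) = \frac{\log{\left(\theta^{2} + 2 \right)}}{3}; value = - \frac{\log{\left(2 \right)}}{3} + \frac{\log{\left(27 \right)}}{3}

f matches the chain-rule pattern g'(h)*h' with inner function h(\theta) = \theta^{2} + 2; substituting u = h(\theta) collapses the integral.
F(\theta) = \frac{\log{\left(\theta^{2} + 2 \right)}}{3} is an antiderivative of f.
Check: d/d\theta[\frac{\log{\left(\theta^{2} + 2 \right)}}{3}] = \frac{2 \theta}{3 \theta^{2} + 6}, which equals f(\theta).
F(5) = \frac{\log{\left(27 \right)}}{3}; F(0) = \frac{\log{\left(2 \right)}}{3}.
Integral = F(5) - F(0) = - \frac{\log{\left(2 \right)}}{3} + \frac{\log{\left(27 \right)}}{3}.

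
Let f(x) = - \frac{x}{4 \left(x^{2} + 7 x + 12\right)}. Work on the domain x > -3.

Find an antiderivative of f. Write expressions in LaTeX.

An antiderivative is F(x) = \frac{3 \log{\left(x + 3 \right)} - 4 \log{\left(x + 4 \right)}}{4}.

The denominator factors as 4 \left(x + 3\right) \left(x + 4\right); partial fractions split f into directly integrable pieces: - \frac{1}{x + 4} + \frac{3}{4 \left(x + 3\right)}.
Check: d/dx[\frac{3 \log{\left(x + 3 \right)} - 4 \log{\left(x + 4 \right)}}{4}] = - \frac{x}{4 x^{2} + 28 x + 48}, which equals f(x).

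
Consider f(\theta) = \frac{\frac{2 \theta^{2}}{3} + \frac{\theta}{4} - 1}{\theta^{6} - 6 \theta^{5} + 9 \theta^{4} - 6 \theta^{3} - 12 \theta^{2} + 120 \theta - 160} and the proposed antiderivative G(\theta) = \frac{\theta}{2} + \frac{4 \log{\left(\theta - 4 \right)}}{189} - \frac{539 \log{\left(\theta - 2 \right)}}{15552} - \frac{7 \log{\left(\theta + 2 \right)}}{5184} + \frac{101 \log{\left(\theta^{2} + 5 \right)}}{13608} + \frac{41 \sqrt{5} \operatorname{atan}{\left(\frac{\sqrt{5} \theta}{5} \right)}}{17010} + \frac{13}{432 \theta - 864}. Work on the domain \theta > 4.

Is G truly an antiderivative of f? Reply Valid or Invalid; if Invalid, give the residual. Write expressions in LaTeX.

Invalid: d/d\theta[G] - f = \frac{1}{2}, which is not 0.

d/d\theta[G] = \frac{6 \theta^{6} - 36 \theta^{5} + 54 \theta^{4} - 36 \theta^{3} - 64 \theta^{2} + 723 \theta - 972}{12 \theta^{6} - 72 \theta^{5} + 108 \theta^{4} - 72 \theta^{3} - 144 \theta^{2} + 1440 \theta - 1920}
d/d\theta[G] - f(\theta) = \frac{1}{2} != 0.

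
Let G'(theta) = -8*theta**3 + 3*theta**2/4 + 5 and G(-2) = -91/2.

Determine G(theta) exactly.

The integrand splits into summands that can be handled one at a time.
A general antiderivative is -2*theta**4 + theta**3/4 + 5*theta - 3/2 + C.
The condition gives C = -91/2 - (-91/2) = 0.
So G(theta) = (-8*theta**4 + theta**3 + 20*theta - 6)/4.
Check: d/dtheta[(-8*theta**4 + theta**3 + 20*theta - 6)/4] = -8*theta**3 + 3*theta**2/4 + 5 = G'(theta).

G(theta) = (-8*theta**4 + theta**3 + 20*theta - 6)/4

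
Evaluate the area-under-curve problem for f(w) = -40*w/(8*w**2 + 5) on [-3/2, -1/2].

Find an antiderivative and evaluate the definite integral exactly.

f matches the chain-rule pattern g'(h)*h' with inner function h(w) = 4*w**2 + 5/2; substituting u = h(w) collapses the integral.
F(w) = -5*log(4*w**2 + 5/2)/2 is an antiderivative of f.
Check: d/dw[-5*log(4*w**2 + 5/2)/2] = -40*w/(8*w**2 + 5) = f(w).
F(-1/2) = -5*log(7/2)/2; F(-3/2) = -5*log(23/2)/2.
Integral = F(-1/2) - F(-3/2) = -5*log(7/2)/2 + 5*log(23/2)/2.

Antiderivative: F(w) = -5*log(4*w**2 + 5/2)/2; value = -5*log(7/2)/2 + 5*log(23/2)/2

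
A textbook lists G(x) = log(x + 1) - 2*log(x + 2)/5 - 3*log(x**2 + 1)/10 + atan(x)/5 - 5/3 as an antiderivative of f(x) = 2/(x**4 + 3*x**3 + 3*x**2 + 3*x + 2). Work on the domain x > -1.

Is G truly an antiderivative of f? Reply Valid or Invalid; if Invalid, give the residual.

d/dx[G] = 2/(x**4 + 3*x**3 + 3*x**2 + 3*x + 2)
This equals f(x) exactly, so the claim holds.

Valid: G'(x) = f(x).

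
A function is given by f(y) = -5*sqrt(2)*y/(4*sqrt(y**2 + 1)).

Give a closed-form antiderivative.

An antiderivative is F(y) = -5*sqrt(2)*sqrt(y**2 + 1)/4.

The substitution u = 2*y**2 + 2 works: f is exactly (dF/du)*(du/dy) for that inner function.
Check: d/dy[-5*sqrt(2)*sqrt(y**2 + 1)/4] = -5*sqrt(2)*y/(4*sqrt(y**2 + 1)) = f(y).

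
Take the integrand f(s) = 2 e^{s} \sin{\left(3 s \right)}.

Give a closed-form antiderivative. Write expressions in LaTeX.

Since d/ds undoes antidifferentiation here, F'(s) = f(s) is required of F(s).
Check: d/ds[\frac{e^{s} \sin{\left(3 s \right)}}{5} - \frac{3 e^{s} \cos{\left(3 s \right)}}{5}] = 2 e^{s} \sin{\left(3 s \right)} = f(s).

An antiderivative is F(s) = \frac{e^{s} \sin{\left(3 s \right)}}{5} - \frac{3 e^{s} \cos{\left(3 s \right)}}{5}.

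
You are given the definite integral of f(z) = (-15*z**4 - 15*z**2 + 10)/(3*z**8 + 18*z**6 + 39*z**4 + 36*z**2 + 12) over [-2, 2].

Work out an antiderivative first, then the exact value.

f has the shape u'v + uv' for u = 5*z/3 and v = 1/(z**4 + 3*z**2 + 2) — it is the derivative of the product u*v.
F(z) = 5*z/(3*(z**2 + 1)*(z**2 + 2)) is an antiderivative of f.
Check: d/dz[5*z/(3*(z**2 + 1)*(z**2 + 2))] = (-15*z**4 - 15*z**2 + 10)/(3*z**8 + 18*z**6 + 39*z**4 + 36*z**2 + 12) = f(z).
F(2) = 1/9; F(-2) = -1/9.
Integral = F(2) - F(-2) = 2/9.

Antiderivative: F(z) = 5*z/(3*(z**2 + 1)*(z**2 + 2)); value = 2/9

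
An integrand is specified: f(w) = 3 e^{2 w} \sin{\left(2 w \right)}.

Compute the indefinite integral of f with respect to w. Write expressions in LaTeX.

F(w) = \frac{3 e^{2 w} \sin{\left(2 w \right)}}{4} - \frac{3 e^{2 w} \cos{\left(2 w \right)}}{4} + C

A candidate is checked by its d/dw: the result must match f(w).
Check: d/dw[\frac{3 e^{2 w} \sin{\left(2 w \right)}}{4} - \frac{3 e^{2 w} \cos{\left(2 w \right)}}{4}] = 3 e^{2 w} \sin{\left(2 w \right)} = f(w).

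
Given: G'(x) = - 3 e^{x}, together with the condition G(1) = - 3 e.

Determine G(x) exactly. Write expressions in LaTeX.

G(x) = - 3 e^{x}

Whatever form G(x) takes, its d/dx must return the stated G'(x).
A general antiderivative is - 3 e^{x} + C.
The condition gives C = - 3 e - (- 3 e) = 0.
So G(x) = - 3 e^{x}.
Check: d/dx[- 3 e^{x}] = - 3 e^{x} = G'(x).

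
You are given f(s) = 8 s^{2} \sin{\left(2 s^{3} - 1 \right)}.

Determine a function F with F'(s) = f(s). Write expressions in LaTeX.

An antiderivative is F(s) = - \frac{4 \cos{\left(2 s^{3} - 1 \right)}}{3}.

The substitution u = 2 s^{3} - 1 works: f is exactly (dF/du)*(du/ds) for that inner function.
Check: d/ds[- \frac{4 \cos{\left(2 s^{3} - 1 \right)}}{3}] = 8 s^{2} \sin{\left(2 s^{3} - 1 \right)} = f(s).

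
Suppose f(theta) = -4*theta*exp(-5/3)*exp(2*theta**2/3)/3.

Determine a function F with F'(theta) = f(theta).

The substitution u = 2*theta**2/3 - 5/3 works: f is exactly (dF/du)*(du/dtheta) for that inner function.
Check: d/dtheta[-exp(-5/3)*exp(2*theta**2/3)] = -4*theta*exp(-5/3)*exp(2*theta**2/3)/3 = f(theta).

An antiderivative is F(theta) = -exp(-5/3)*exp(2*theta**2/3).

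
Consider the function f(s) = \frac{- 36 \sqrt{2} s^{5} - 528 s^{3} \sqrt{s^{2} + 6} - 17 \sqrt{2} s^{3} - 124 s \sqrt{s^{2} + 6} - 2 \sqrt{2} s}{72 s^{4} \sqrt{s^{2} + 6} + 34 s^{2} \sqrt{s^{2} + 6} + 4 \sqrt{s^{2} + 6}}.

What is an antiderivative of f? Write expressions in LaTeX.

Recover f(s) by differentiating a candidate F(s); any mismatch rules it out.
Check: d/ds[\frac{\sqrt{2} \left(- 3 \sqrt{s^{2} + 6} - 6 \sqrt{2} \log{\left(4 s^{2} + 1 \right)} - 5 \sqrt{2} \log{\left(9 s^{2} + 2 \right)} + 5 \sqrt{2} \log{\left(6 \right)}\right)}{6}] = \frac{- 36 \sqrt{2} s^{5} - 528 s^{3} \sqrt{s^{2} + 6} - 17 \sqrt{2} s^{3} - 124 s \sqrt{s^{2} + 6} - 2 \sqrt{2} s}{72 s^{4} \sqrt{s^{2} + 6} + 34 s^{2} \sqrt{s^{2} + 6} + 4 \sqrt{s^{2} + 6}} = f(s).

An antiderivative is F(s) = \frac{\sqrt{2} \left(- 3 \sqrt{s^{2} + 6} - 6 \sqrt{2} \log{\left(4 s^{2} + 1 \right)} - 5 \sqrt{2} \log{\left(9 s^{2} + 2 \right)} + 5 \sqrt{2} \log{\left(6 \right)}\right)}{6}.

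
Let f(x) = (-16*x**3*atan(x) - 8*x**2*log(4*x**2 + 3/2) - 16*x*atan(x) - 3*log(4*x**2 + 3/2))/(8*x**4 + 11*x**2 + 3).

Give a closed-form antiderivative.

f has the shape u'v + uv' for u = -atan(x) and v = log(4*x**2 + 3/2) — it is the derivative of the product u*v.
Check: d/dx[-log(4*x**2 + 3/2)*atan(x)] = (-16*x**3*atan(x) - 8*x**2*log(4*x**2 + 3/2) - 16*x*atan(x) - 3*log(4*x**2 + 3/2))/(8*x**4 + 11*x**2 + 3) = f(x).

An antiderivative is F(x) = -log(4*x**2 + 3/2)*atan(x).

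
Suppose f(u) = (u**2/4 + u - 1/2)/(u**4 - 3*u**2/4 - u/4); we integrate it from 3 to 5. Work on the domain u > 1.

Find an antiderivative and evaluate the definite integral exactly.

Antiderivative: F(u) = (24*u*log(u) + 4*u*log(u - 1) - 28*u*log(u + 1/2) + 12*log(u) + 2*log(u - 1) - 14*log(u + 1/2) + 15)/(12*u + 6); value = -7*log(11/2)/3 - 2*log(3) - log(2)/3 - 10/77 + log(4)/3 + 7*log(7/2)/3 + 2*log(5)

The denominator factors as u*(u - 1)*(2*u + 1)**2; partial fractions split f into directly integrable pieces: -14/(3*(2*u + 1)) - 5/(2*u + 1)**2 + 1/(3*(u - 1)) + 2/u.
F(u) = (24*u*log(u) + 4*u*log(u - 1) - 28*u*log(u + 1/2) + 12*log(u) + 2*log(u - 1) - 14*log(u + 1/2) + 15)/(12*u + 6) is an antiderivative of f.
Check: d/du[(24*u*log(u) + 4*u*log(u - 1) - 28*u*log(u + 1/2) + 12*log(u) + 2*log(u - 1) - 14*log(u + 1/2) + 15)/(12*u + 6)] = (u**2 + 4*u - 2)/(4*u**4 - 3*u**2 - u), which equals f(u).
F(5) = -7*log(11/2)/3 + 5/22 + log(4)/3 + 2*log(5); F(3) = -7*log(7/2)/3 + log(2)/3 + 5/14 + 2*log(3).
Integral = F(5) - F(3) = -7*log(11/2)/3 - 2*log(3) - log(2)/3 - 10/77 + log(4)/3 + 7*log(7/2)/3 + 2*log(5).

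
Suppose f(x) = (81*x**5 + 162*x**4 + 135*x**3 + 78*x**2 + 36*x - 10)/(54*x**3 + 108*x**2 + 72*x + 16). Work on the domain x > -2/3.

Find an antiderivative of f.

An antiderivative is F(x) = x**3/2 + x/2 + 3/(18*x**2 + 24*x + 8).

Whatever form F(x) takes, F'(x) = f(x) is non-negotiable.
Check: d/dx[x**3/2 + x/2 + 3/(18*x**2 + 24*x + 8)] = (81*x**5 + 162*x**4 + 135*x**3 + 78*x**2 + 36*x - 10)/(54*x**3 + 108*x**2 + 72*x + 16) = f(x).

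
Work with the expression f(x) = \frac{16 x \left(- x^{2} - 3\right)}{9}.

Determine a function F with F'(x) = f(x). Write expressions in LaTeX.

f matches the chain-rule pattern g'(h)*h' with inner function h(x) = \frac{x^{2}}{3} + 1; substituting u = h(x) collapses the integral.
Check: d/dx[- \frac{4 \left(x^{2} + 3\right)^{2}}{9}] = - \frac{16 x^{3}}{9} - \frac{16 x}{3}, which equals f(x).

An antiderivative is F(x) = - \frac{4 \left(x^{2} + 3\right)^{2}}{9}.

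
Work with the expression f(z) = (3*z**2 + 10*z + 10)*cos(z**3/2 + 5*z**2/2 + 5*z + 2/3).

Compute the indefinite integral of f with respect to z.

F(z) = 2*sin(z**3/2 + 5*z**2/2 + 5*z + 2/3) + C

f matches the chain-rule pattern g'(h)*h' with inner function h(z) = z**3/2 + 5*z**2/2 + 5*z + 2/3; substituting u = h(z) collapses the integral.
Check: d/dz[2*sin(z**3/2 + 5*z**2/2 + 5*z + 2/3)] = 3*z**2*cos(z**3/2 + 5*z**2/2 + 5*z + 2/3) + 10*z*cos(z**3/2 + 5*z**2/2 + 5*z + 2/3) + 10*cos(z**3/2 + 5*z**2/2 + 5*z + 2/3), which equals f(z).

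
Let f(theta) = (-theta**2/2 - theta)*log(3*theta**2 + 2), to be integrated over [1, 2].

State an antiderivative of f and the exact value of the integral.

Antiderivative: F(theta) = (-9*theta**3*log(3*theta**2 + 2) + 6*theta**3 - 27*theta**2*log(3*theta**2 + 2) + 27*theta**2 - 12*theta - 18*log(theta**2 + 2/3) + 4*sqrt(6)*atan(sqrt(6)*theta/2))/54; value = -10*log(14)/3 - log(14/3)/3 - 2*sqrt(6)*atan(sqrt(6)/2)/27 + log(5/3)/3 + 2*sqrt(6)*atan(sqrt(6))/27 + 2*log(5)/3 + 37/18

Whatever form F(theta) takes, F'(theta) = f(theta) is non-negotiable.
F(theta) = (-9*theta**3*log(3*theta**2 + 2) + 6*theta**3 - 27*theta**2*log(3*theta**2 + 2) + 27*theta**2 - 12*theta - 18*log(theta**2 + 2/3) + 4*sqrt(6)*atan(sqrt(6)*theta/2))/54 is an antiderivative of f.
Check: d/dtheta[(-9*theta**3*log(3*theta**2 + 2) + 6*theta**3 - 27*theta**2*log(3*theta**2 + 2) + 27*theta**2 - 12*theta - 18*log(theta**2 + 2/3) + 4*sqrt(6)*atan(sqrt(6)*theta/2))/54] = -theta**2*log(3*theta**2 + 2)/2 - theta*log(3*theta**2 + 2), which equals f(theta).
F(2) = -10*log(14)/3 - log(14/3)/3 + 2*sqrt(6)*atan(sqrt(6))/27 + 22/9; F(1) = -2*log(5)/3 - log(5/3)/3 + 2*sqrt(6)*atan(sqrt(6)/2)/27 + 7/18.
Integral = F(2) - F(1) = -10*log(14)/3 - log(14/3)/3 - 2*sqrt(6)*atan(sqrt(6)/2)/27 + log(5/3)/3 + 2*sqrt(6)*atan(sqrt(6))/27 + 2*log(5)/3 + 37/18.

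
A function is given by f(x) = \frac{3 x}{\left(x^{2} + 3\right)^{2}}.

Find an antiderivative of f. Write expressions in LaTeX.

An antiderivative is F(x) = - \frac{3}{2 \left(x^{2} + 3\right)}.

The substitution u = 2 x^{2} + 6 works: f is exactly (dF/du)*(du/dx) for that inner function.
Check: d/dx[- \frac{3}{2 \left(x^{2} + 3\right)}] = \frac{3 x}{x^{4} + 6 x^{2} + 9}, which equals f(x).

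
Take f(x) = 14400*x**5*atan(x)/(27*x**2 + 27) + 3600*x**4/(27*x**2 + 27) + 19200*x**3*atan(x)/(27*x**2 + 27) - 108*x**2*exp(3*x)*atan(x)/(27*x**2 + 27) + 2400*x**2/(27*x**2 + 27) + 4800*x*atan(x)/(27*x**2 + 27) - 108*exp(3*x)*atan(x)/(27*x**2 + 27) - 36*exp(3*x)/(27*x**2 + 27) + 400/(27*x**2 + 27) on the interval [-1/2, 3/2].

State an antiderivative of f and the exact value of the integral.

f has the shape u'v + uv' for u = 16*(-5*x**2 - 5/3)**2/3 - 4*exp(3*x)/3 and v = atan(x) — it is the derivative of the product u*v.
F(x) = 4*(4*(-5*x**2 - 5/3)**2 - exp(3*x))*atan(x)/3 is an antiderivative of f.
Check: d/dx[4*(4*(-5*x**2 - 5/3)**2 - exp(3*x))*atan(x)/3] = (14400*x**5*atan(x) + 3600*x**4 + 19200*x**3*atan(x) - 108*x**2*exp(3*x)*atan(x) + 2400*x**2 + 4800*x*atan(x) - 108*exp(3*x)*atan(x) - 36*exp(3*x) + 400)/(27*x**2 + 27), which equals f(x).
F(3/2) = -4*exp(9/2)*atan(3/2)/3 + 24025*atan(3/2)/27; F(-1/2) = -1225*atan(1/2)/27 + 4*exp(-3/2)*atan(1/2)/3.
Integral = F(3/2) - F(-1/2) = -4*exp(9/2)*atan(3/2)/3 - 4*exp(-3/2)*atan(1/2)/3 + 1225*atan(1/2)/27 + 24025*atan(3/2)/27.

Antiderivative: F(x) = 4*(4*(-5*x**2 - 5/3)**2 - exp(3*x))*atan(x)/3; value = -4*exp(9/2)*atan(3/2)/3 - 4*exp(-3/2)*atan(1/2)/3 + 1225*atan(1/2)/27 + 24025*atan(3/2)/27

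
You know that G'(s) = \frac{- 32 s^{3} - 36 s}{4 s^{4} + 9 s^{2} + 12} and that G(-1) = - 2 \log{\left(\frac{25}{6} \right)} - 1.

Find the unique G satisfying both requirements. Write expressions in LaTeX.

G(s) = - 2 \log{\left(\frac{2 s^{4}}{3} + \frac{3 s^{2}}{2} + 2 \right)} - 1

The substitution u = \frac{2 s^{4}}{3} + \frac{3 s^{2}}{2} + 2 works: G'(s) is exactly (dG/du)*(du/ds) for that inner function.
A general antiderivative is - 2 \log{\left(\frac{2 s^{4}}{3} + \frac{3 s^{2}}{2} + 2 \right)} + C.
The condition gives C = - 2 \log{\left(\frac{25}{6} \right)} - 1 - (- 2 \log{\left(\frac{25}{6} \right)}) = -1.
So G(s) = - 2 \log{\left(\frac{2 s^{4}}{3} + \frac{3 s^{2}}{2} + 2 \right)} - 1.
Check: d/ds[- 2 \log{\left(\frac{2 s^{4}}{3} + \frac{3 s^{2}}{2} + 2 \right)} - 1] = \frac{- 32 s^{3} - 36 s}{4 s^{4} + 9 s^{2} + 12} = G'(s).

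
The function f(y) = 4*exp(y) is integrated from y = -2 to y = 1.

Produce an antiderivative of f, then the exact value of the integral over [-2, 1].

Antiderivative: F(y) = 4*exp(y); value = -4*exp(-2) + 4*exp(1)

A first test for any F(y): its y-derivative must equal f(y) identically.
F(y) = 4*exp(y) is an antiderivative of f.
Check: d/dy[4*exp(y)] = 4*exp(y) = f(y).
F(1) = 4*exp(1); F(-2) = 4*exp(-2).
Integral = F(1) - F(-2) = -4*exp(-2) + 4*exp(1).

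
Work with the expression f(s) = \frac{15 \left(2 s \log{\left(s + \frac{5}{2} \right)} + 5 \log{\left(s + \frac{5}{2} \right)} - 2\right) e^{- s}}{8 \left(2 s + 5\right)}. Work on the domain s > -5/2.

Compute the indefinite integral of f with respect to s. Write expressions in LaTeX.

Recognize the product-rule pattern: f = u'v + uv' with u = - \frac{15 e^{- s}}{8}, v = \log{\left(s + \frac{5}{2} \right)}, so integration by parts undoes it.
Check: d/ds[- \frac{15 e^{- s} \log{\left(s + \frac{5}{2} \right)}}{8}] = \frac{30 s \log{\left(s + \frac{5}{2} \right)} + 75 \log{\left(s + \frac{5}{2} \right)} - 30}{16 s e^{s} + 40 e^{s}}, which equals f(s).

F(s) = - \frac{15 e^{- s} \log{\left(s + \frac{5}{2} \right)}}{8} + C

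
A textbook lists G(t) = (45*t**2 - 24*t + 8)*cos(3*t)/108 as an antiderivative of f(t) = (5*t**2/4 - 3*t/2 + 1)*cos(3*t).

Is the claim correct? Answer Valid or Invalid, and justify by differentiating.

Invalid: d/dt[G] - f = -5*t**2*sin(3*t)/4 - 5*t**2*cos(3*t)/4 + 2*t*sin(3*t)/3 + 7*t*cos(3*t)/3 - 2*sin(3*t)/9 - 11*cos(3*t)/9, which is not 0.

d/dt[G] = -5*t**2*sin(3*t)/4 + 2*t*sin(3*t)/3 + 5*t*cos(3*t)/6 - 2*sin(3*t)/9 - 2*cos(3*t)/9
d/dt[G] - f(t) = -5*t**2*sin(3*t)/4 - 5*t**2*cos(3*t)/4 + 2*t*sin(3*t)/3 + 7*t*cos(3*t)/3 - 2*sin(3*t)/9 - 11*cos(3*t)/9 != 0.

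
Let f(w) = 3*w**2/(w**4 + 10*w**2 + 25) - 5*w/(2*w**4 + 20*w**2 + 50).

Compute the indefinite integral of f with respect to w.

Integrate term by term and add the pieces.
Check: d/dw[(6*sqrt(5)*w**2*atan(sqrt(5)*w/5) - 30*w + 30*sqrt(5)*atan(sqrt(5)*w/5) + 25)/(20*(w**2 + 5))] = (6*w**2 - 5*w)/(2*w**4 + 20*w**2 + 50), which equals f(w).

F(w) = (6*sqrt(5)*w**2*atan(sqrt(5)*w/5) - 30*w + 30*sqrt(5)*atan(sqrt(5)*w/5) + 25)/(20*(w**2 + 5)) + C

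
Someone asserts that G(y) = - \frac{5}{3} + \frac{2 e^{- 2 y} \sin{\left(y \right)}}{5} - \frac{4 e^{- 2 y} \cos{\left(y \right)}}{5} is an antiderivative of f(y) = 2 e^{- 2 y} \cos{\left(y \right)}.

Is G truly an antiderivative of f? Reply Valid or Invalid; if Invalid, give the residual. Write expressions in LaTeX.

d/dy[G] = 2 e^{- 2 y} \cos{\left(y \right)}
This equals f(y) exactly, so the claim holds.

Valid - the claim checks out under differentiation.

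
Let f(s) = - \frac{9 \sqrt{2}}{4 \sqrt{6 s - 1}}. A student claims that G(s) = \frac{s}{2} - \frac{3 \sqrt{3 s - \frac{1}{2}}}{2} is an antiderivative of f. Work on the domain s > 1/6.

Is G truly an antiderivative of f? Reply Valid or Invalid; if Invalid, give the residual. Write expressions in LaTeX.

d/ds[G] = \frac{2 \sqrt{6 s - 1} - 9 \sqrt{2}}{4 \sqrt{6 s - 1}}
d/ds[G] - f(s) = \frac{1}{2} != 0.

Invalid: d/ds[G] - f = \frac{1}{2}, which is not 0.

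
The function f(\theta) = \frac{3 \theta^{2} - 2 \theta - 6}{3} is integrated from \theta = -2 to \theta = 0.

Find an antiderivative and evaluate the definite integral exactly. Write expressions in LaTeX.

Antiderivative: F(\theta) = \frac{\theta \left(\theta^{2} - \theta - 6\right)}{3}; value = 0

Check any antiderivative F(\theta) by computing F'(\theta) and comparing it with f(\theta).
F(\theta) = \frac{\theta \left(\theta^{2} - \theta - 6\right)}{3} is an antiderivative of f.
Check: d/d\theta[\frac{\theta \left(\theta^{2} - \theta - 6\right)}{3}] = \theta^{2} - \frac{2 \theta}{3} - 2, which equals f(\theta).
F(0) = 0; F(-2) = 0.
Integral = F(0) - F(-2) = 0.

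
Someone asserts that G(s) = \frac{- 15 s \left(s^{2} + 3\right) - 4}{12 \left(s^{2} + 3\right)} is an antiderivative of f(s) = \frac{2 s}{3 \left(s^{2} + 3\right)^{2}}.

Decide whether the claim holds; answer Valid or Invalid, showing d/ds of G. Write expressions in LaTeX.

d/ds[G] = \frac{- 15 s^{4} - 90 s^{2} + 8 s - 135}{12 s^{4} + 72 s^{2} + 108}
d/ds[G] - f(s) = - \frac{5}{4} != 0.

Invalid: d/ds[G] - f = - \frac{5}{4}, which is not 0.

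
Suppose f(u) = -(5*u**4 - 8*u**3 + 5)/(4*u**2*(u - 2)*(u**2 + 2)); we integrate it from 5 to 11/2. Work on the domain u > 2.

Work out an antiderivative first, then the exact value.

Antiderivative: F(u) = (5*u*log(u) - 7*u*log(u - 2) - 19*u*log(u**2 + 2) - 6*sqrt(2)*u*atan(sqrt(2)*u/2) - 10)/(32*u); value = -19*log(129/4)/32 - 3*sqrt(2)*atan(11*sqrt(2)/4)/16 - 7*log(7/2)/32 - 5*log(5)/32 + 1/176 + 7*log(3)/32 + 5*log(11/2)/32 + 3*sqrt(2)*atan(5*sqrt(2)/2)/16 + 19*log(27)/32

The denominator factors as 4*u**2*(u - 2)*(u**2 + 2); partial fractions split f into directly integrable pieces: -(19*u + 6)/(16*(u**2 + 2)) - 7/(32*(u - 2)) + 5/(32*u) + 5/(16*u**2).
F(u) = (5*u*log(u) - 7*u*log(u - 2) - 19*u*log(u**2 + 2) - 6*sqrt(2)*u*atan(sqrt(2)*u/2) - 10)/(32*u) is an antiderivative of f.
Check: d/du[(5*u*log(u) - 7*u*log(u - 2) - 19*u*log(u**2 + 2) - 6*sqrt(2)*u*atan(sqrt(2)*u/2) - 10)/(32*u)] = (-5*u**4 + 8*u**3 - 5)/(4*u**5 - 8*u**4 + 8*u**3 - 16*u**2), which equals f(u).
F(11/2) = -19*log(129/4)/32 - 3*sqrt(2)*atan(11*sqrt(2)/4)/16 - 7*log(7/2)/32 - 5/88 + 5*log(11/2)/32; F(5) = -19*log(27)/32 - 3*sqrt(2)*atan(5*sqrt(2)/2)/16 - 7*log(3)/32 - 1/16 + 5*log(5)/32.
Integral = F(11/2) - F(5) = -19*log(129/4)/32 - 3*sqrt(2)*atan(11*sqrt(2)/4)/16 - 7*log(7/2)/32 - 5*log(5)/32 + 1/176 + 7*log(3)/32 + 5*log(11/2)/32 + 3*sqrt(2)*atan(5*sqrt(2)/2)/16 + 19*log(27)/32.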